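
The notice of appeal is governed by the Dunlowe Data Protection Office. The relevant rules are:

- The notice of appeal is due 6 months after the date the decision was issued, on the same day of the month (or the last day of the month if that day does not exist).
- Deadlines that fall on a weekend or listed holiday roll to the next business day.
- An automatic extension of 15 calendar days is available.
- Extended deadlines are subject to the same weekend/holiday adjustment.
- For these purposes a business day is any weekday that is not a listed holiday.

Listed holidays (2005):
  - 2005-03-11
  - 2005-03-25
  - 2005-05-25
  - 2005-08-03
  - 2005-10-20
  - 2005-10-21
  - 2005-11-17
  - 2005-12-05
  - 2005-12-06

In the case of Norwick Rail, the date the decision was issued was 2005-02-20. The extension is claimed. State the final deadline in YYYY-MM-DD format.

2005-09-06

6 months after 2005-02-20, on the same day of the month, is 2005-08-20.
Because 2005-08-20 is a Saturday, the deadline becomes 2005-08-22 (Monday).
The 15-calendar-day extension moves the deadline from 2005-08-22 to 2005-09-06.
2005-09-06 (Tuesday) is already a business day.
Final deadline: 2005-09-06.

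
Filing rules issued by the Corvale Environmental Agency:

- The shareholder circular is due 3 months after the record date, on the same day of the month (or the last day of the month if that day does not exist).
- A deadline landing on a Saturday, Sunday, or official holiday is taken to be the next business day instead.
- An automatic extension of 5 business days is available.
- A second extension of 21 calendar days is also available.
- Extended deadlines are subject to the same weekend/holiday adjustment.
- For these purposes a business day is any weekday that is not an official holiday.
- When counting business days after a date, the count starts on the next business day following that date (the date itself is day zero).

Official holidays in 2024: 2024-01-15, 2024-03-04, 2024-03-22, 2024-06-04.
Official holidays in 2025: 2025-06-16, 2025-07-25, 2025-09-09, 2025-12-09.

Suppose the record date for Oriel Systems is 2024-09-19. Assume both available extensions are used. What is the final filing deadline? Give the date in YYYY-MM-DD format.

2025-01-16

3 months after 2024-09-19, on the same day of the month, is 2024-12-19.
2024-12-19 (Thursday) is already a business day.
The 5-business-day extension runs from 2024-12-19 to 2024-12-26.
2024-12-26 (Thursday) is already a business day.
With the 21-day extension, 2024-12-26 becomes 2025-01-16.
2025-01-16 falls on a Thursday, which is a business day, so no adjustment is needed.
Deadline: 2025-01-16.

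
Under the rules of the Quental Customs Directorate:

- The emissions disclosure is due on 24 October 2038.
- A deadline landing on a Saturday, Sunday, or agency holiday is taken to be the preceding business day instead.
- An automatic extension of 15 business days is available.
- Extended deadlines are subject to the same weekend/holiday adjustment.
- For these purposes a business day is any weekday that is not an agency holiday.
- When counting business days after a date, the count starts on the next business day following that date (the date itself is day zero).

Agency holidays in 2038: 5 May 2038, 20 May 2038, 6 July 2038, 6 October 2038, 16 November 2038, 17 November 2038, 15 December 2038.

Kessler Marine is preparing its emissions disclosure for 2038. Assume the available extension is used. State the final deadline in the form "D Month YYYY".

12 November 2038

The statutory due date is 24 October 2038.
Because 24 October 2038 is a Sunday, the deadline becomes 22 October 2038 (Friday).
The 15-business-day extension runs from 22 October 2038 to 12 November 2038.
12 November 2038 falls on a Friday, which is a business day, so no adjustment is needed.
So the filing is due 12 November 2038.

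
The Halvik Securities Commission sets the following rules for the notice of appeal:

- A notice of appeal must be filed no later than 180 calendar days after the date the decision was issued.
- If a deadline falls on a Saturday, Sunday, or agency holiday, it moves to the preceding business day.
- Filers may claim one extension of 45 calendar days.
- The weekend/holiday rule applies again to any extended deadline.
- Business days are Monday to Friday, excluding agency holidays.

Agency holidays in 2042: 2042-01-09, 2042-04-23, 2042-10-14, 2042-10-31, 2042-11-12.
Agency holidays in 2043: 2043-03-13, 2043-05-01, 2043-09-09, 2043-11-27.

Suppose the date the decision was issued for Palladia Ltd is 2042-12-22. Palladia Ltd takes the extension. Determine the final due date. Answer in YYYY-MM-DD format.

From 2042-12-22, 180 calendar days later is 2043-06-20.
2043-06-20 is a Saturday; the preceding business day is 2043-06-19 (Friday).
Applying the 45-calendar-day extension: 2043-06-19 + 45 days = 2043-08-03.
2043-08-03 is a Monday and not a listed holiday, so it stands.
The final due date is 2043-08-03.

2043-08-03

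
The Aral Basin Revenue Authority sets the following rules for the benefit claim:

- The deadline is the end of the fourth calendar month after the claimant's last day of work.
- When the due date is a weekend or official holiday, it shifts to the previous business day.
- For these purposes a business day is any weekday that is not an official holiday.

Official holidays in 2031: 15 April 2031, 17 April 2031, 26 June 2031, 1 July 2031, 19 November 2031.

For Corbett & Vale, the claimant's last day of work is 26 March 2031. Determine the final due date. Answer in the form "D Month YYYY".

4 months after 26 March 2031 is July 2031; that month ends on 31 July 2031.
31 July 2031 is a Thursday and not a listed holiday, so it stands.
Final deadline: 31 July 2031.

31 July 2031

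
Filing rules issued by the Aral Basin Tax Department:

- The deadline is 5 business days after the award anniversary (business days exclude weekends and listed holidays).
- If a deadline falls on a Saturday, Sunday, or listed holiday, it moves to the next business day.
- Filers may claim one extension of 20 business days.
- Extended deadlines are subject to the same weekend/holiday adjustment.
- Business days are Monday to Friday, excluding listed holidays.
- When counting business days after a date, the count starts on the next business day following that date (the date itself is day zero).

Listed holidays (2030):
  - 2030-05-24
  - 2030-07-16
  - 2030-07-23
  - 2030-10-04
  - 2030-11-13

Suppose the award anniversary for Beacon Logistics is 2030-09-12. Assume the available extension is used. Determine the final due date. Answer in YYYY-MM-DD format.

2030-10-18

Starting the day after 2030-09-12 and counting 5 business days lands on 2030-09-19.
Since 2030-09-19 is a Thursday and not a holiday, the date is unchanged.
The 20-business-day extension runs from 2030-09-19 to 2030-10-18.
2030-10-18 (Friday) is already a business day.
The final due date is 2030-10-18.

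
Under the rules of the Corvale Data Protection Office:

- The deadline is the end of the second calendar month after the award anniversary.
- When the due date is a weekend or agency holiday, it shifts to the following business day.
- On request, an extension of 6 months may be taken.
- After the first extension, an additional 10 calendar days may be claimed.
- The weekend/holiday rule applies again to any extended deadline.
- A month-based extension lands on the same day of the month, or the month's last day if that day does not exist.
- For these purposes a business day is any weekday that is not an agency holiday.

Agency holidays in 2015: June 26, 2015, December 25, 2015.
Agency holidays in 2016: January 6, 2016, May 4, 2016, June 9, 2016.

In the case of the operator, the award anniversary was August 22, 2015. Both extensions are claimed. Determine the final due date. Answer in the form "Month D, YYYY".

The second month after August 22, 2015 is October 2015, whose last day is October 31, 2015.
October 31, 2015 falls on a Saturday. Rolling to the next business day gives November 2, 2015, a Monday.
Applying the 6 months extension: 6 months after November 2, 2015 is May 2, 2016.
Since May 2, 2016 is a Monday and not a holiday, the date is unchanged.
With the 10-day extension, May 2, 2016 becomes May 12, 2016.
May 12, 2016 is a Thursday and not a listed holiday, so it stands.
The final due date is May 12, 2016.

May 12, 2016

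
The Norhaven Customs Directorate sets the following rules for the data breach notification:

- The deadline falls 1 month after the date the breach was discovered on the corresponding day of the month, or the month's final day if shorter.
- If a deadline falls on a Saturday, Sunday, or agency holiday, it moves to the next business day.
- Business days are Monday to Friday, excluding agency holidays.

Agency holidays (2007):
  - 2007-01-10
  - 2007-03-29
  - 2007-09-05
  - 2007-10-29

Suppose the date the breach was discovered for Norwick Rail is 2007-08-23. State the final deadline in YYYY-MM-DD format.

1 month from 2007-08-23 is 2007-09-23.
Because 2007-09-23 is a Sunday, the deadline becomes 2007-09-24 (Monday).
Deadline: 2007-09-24.

2007-09-24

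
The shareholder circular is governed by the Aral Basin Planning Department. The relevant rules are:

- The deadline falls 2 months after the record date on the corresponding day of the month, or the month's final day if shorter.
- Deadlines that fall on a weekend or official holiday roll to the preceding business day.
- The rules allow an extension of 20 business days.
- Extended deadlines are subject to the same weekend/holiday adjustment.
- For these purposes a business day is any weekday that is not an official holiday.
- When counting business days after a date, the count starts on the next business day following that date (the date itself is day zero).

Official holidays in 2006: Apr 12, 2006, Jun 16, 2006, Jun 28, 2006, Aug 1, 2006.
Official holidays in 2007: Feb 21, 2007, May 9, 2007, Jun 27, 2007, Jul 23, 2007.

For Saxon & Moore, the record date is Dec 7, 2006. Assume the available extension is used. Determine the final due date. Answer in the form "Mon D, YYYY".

Mar 8, 2007

2 months from Dec 7, 2006 is Feb 7, 2007.
Feb 7, 2007 (Wednesday) is already a business day.
Applying the 20-business-day extension: 20 business days after Feb 7, 2007 is Mar 8, 2007.
Since Mar 8, 2007 is a Thursday and not a holiday, the date is unchanged.
So the filing is due Mar 8, 2007.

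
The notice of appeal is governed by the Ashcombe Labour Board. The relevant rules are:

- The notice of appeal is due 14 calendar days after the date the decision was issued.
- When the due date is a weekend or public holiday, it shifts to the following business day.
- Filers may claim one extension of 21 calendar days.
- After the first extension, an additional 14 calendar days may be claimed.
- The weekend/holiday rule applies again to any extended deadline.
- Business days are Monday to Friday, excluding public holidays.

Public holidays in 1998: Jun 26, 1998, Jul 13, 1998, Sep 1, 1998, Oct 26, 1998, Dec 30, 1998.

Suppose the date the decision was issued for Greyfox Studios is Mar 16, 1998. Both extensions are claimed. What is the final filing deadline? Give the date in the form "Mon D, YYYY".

May 4, 1998

Adding 14 calendar days to Mar 16, 1998 gives Mar 30, 1998.
Mar 30, 1998 falls on a Monday, which is a business day, so no adjustment is needed.
Add the 21 calendar-day extension to Mar 30, 1998: Apr 20, 1998.
Apr 20, 1998 is a Monday and not a listed holiday, so it stands.
Add the 14 calendar-day extension to Apr 20, 1998: May 4, 1998.
May 4, 1998 falls on a Monday, which is a business day, so no adjustment is needed.
Deadline: May 4, 1998.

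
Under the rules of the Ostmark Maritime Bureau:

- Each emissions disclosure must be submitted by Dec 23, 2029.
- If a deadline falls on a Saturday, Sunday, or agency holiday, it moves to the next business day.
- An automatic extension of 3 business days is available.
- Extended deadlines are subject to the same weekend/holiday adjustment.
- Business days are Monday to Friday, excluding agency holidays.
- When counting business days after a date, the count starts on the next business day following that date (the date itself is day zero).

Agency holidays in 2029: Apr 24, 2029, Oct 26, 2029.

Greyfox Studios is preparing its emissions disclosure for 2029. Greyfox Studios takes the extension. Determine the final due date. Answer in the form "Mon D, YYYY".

The statutory due date is Dec 23, 2029.
Because Dec 23, 2029 is a Sunday, the deadline becomes Dec 24, 2029 (Monday).
Applying the 3-business-day extension: 3 business days after Dec 24, 2029 is Dec 27, 2029.
Dec 27, 2029 falls on a Thursday, which is a business day, so no adjustment is needed.
The final due date is Dec 27, 2029.

Dec 27, 2029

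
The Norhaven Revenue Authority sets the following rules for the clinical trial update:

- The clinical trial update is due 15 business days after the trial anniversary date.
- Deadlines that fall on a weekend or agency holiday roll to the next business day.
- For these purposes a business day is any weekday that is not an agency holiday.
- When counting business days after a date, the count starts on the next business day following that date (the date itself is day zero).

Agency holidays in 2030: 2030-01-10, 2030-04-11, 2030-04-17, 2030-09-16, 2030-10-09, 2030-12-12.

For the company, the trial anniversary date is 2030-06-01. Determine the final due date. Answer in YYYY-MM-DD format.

Starting the day after 2030-06-01 and counting 15 business days lands on 2030-06-21.
2030-06-21 is a Friday and not a listed holiday, so it stands.
The final due date is 2030-06-21.

2030-06-21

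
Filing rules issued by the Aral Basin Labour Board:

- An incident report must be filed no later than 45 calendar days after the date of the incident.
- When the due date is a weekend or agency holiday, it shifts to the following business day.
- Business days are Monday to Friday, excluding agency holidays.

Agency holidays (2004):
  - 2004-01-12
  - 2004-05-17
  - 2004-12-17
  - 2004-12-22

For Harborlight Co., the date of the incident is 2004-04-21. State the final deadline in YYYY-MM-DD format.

2004-06-07

Trigger date 2004-04-21 + 45 calendar days = 2004-06-05.
Because 2004-06-05 is a Saturday, the deadline becomes 2004-06-07 (Monday).
Deadline: 2004-06-07.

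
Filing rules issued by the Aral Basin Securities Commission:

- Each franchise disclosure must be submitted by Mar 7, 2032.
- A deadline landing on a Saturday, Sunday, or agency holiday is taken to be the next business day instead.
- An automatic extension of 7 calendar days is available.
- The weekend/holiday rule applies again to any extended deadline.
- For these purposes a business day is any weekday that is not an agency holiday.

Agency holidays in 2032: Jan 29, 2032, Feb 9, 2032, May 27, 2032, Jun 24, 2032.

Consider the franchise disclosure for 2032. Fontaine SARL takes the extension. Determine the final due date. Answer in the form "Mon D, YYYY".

The statutory due date is Mar 7, 2032.
Because Mar 7, 2032 is a Sunday, the deadline becomes Mar 8, 2032 (Monday).
With the 7-day extension, Mar 8, 2032 becomes Mar 15, 2032.
Since Mar 15, 2032 is a Monday and not a holiday, the date is unchanged.
Final deadline: Mar 15, 2032.

Mar 15, 2032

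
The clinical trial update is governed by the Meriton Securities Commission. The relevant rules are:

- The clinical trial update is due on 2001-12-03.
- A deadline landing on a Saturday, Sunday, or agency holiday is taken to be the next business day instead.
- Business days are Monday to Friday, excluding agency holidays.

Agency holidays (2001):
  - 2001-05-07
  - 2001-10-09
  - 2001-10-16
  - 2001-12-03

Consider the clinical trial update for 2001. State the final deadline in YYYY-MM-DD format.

Start from the fixed due date, 2001-12-03.
2001-12-03 falls on a listed holiday. Rolling to the next business day gives 2001-12-04, a Tuesday.
Deadline: 2001-12-04.

2001-12-04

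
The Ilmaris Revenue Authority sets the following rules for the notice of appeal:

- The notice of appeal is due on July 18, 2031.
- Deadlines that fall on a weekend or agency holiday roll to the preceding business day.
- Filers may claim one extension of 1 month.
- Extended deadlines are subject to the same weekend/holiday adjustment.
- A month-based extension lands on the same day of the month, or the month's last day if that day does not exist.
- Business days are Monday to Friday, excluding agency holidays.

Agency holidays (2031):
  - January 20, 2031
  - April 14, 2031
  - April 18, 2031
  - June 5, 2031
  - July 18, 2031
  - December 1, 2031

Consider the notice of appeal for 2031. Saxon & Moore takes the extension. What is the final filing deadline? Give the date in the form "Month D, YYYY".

August 15, 2031

The statutory due date is July 18, 2031.
Because July 18, 2031 is a listed holiday, the deadline becomes July 17, 2031 (Thursday).
Applying the 1 month extension: 1 month after July 17, 2031 is August 17, 2031.
August 17, 2031 falls on a Sunday. Rolling to the preceding business day gives August 15, 2031, a Friday.
Final deadline: August 15, 2031.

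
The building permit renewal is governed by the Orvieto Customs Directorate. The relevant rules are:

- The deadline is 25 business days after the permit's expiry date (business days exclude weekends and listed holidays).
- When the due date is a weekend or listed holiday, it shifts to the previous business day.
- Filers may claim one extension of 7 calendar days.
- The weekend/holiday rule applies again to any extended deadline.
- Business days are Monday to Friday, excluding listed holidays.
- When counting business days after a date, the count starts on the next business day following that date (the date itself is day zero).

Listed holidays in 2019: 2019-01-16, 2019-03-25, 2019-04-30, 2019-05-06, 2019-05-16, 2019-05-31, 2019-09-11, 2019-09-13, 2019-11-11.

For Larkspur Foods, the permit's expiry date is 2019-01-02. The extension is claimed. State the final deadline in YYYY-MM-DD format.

2019-02-14

25 business days after 2019-01-02, excluding weekends and holidays, is 2019-02-07.
Since 2019-02-07 is a Thursday and not a holiday, the date is unchanged.
The 7-calendar-day extension moves the deadline from 2019-02-07 to 2019-02-14.
2019-02-14 is a Thursday and not a listed holiday, so it stands.
Deadline: 2019-02-14.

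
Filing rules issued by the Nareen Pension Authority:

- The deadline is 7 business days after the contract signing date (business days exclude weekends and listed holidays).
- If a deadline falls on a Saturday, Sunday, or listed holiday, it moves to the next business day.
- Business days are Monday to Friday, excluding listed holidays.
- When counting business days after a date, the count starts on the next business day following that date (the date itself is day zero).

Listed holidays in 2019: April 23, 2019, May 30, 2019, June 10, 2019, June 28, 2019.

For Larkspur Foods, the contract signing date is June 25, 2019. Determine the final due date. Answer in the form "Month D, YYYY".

July 5, 2019

Starting the day after June 25, 2019 and counting 7 business days lands on July 5, 2019.
July 5, 2019 is a Friday and not a listed holiday, so it stands.
So the filing is due July 5, 2019.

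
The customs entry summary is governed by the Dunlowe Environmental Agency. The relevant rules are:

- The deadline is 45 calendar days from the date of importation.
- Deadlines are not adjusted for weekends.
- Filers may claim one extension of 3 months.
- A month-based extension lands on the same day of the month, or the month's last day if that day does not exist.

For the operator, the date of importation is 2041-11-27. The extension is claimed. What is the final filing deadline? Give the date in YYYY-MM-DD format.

45 calendar days after 2041-11-27 is 2042-01-11.
No adjustment is made for weekends or holidays, so 2042-01-11 stands.
Add 3 months to 2042-01-11: 2042-04-11.
2042-04-11 is a Friday; no weekend or holiday adjustment applies.
So the filing is due 2042-04-11.

2042-04-11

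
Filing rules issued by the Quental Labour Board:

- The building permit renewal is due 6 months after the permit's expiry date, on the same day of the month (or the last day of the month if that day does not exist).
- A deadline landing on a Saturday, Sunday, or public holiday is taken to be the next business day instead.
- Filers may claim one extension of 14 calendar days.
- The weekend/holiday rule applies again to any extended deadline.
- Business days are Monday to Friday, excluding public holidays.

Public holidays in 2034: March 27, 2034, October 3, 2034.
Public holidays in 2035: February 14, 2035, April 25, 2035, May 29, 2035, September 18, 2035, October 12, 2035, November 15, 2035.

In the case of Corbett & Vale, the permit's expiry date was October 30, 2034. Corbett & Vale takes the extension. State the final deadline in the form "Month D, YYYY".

6 months from October 30, 2034 is April 30, 2035.
April 30, 2035 (Monday) is already a business day.
The 14-calendar-day extension moves the deadline from April 30, 2035 to May 14, 2035.
Since May 14, 2035 is a Monday and not a holiday, the date is unchanged.
The final due date is May 14, 2035.

May 14, 2035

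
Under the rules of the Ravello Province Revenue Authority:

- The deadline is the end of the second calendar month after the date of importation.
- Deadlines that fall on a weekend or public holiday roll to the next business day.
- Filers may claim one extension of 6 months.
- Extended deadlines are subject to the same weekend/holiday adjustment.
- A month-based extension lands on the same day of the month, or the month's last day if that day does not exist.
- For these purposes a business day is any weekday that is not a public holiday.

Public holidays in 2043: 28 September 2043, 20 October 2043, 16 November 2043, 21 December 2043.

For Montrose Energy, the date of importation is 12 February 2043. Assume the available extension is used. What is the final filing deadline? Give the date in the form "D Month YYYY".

2 months after 12 February 2043 is April 2043; that month ends on 30 April 2043.
30 April 2043 falls on a Thursday, which is a business day, so no adjustment is needed.
Applying the 6 months extension: 6 months after 30 April 2043 is 30 October 2043.
30 October 2043 is a Friday and not a listed holiday, so it stands.
The final due date is 30 October 2043.

30 October 2043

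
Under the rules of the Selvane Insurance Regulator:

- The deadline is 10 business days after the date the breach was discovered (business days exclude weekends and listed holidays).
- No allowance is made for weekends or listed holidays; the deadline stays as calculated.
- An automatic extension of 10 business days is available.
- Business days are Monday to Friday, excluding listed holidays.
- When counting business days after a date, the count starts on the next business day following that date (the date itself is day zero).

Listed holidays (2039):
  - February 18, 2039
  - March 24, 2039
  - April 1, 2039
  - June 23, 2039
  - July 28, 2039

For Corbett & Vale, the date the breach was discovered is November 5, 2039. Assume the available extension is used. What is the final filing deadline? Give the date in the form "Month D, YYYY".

December 2, 2039

Starting the day after November 5, 2039 and counting 10 business days lands on November 18, 2039.
No adjustment is made for weekends or holidays, so November 18, 2039 stands.
Applying the 10-business-day extension: 10 business days after November 18, 2039 is December 2, 2039.
December 2, 2039 is a Friday; no weekend or holiday adjustment applies.
Deadline: December 2, 2039.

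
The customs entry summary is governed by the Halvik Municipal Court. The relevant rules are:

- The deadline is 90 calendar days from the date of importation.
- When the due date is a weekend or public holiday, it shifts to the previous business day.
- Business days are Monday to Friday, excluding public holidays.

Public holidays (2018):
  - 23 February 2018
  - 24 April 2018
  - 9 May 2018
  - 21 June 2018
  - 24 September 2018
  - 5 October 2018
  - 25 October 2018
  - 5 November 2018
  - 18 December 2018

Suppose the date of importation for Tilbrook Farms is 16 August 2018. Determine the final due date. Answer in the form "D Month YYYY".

From 16 August 2018, 90 calendar days later is 14 November 2018.
Since 14 November 2018 is a Wednesday and not a holiday, the date is unchanged.
So the filing is due 14 November 2018.

14 November 2018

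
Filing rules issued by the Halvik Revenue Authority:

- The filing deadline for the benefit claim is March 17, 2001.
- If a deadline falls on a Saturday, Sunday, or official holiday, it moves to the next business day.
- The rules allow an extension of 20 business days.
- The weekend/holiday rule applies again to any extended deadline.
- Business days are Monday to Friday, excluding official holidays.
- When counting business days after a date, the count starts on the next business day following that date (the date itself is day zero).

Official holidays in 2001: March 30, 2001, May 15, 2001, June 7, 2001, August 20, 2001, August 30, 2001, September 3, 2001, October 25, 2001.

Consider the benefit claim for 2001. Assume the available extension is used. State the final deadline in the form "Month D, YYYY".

The statutory due date is March 17, 2001.
March 17, 2001 is a Saturday; the next business day is March 19, 2001 (Monday).
Counting 20 further business days from March 19, 2001 reaches April 17, 2001.
Since April 17, 2001 is a Tuesday and not a holiday, the date is unchanged.
Final deadline: April 17, 2001.

April 17, 2001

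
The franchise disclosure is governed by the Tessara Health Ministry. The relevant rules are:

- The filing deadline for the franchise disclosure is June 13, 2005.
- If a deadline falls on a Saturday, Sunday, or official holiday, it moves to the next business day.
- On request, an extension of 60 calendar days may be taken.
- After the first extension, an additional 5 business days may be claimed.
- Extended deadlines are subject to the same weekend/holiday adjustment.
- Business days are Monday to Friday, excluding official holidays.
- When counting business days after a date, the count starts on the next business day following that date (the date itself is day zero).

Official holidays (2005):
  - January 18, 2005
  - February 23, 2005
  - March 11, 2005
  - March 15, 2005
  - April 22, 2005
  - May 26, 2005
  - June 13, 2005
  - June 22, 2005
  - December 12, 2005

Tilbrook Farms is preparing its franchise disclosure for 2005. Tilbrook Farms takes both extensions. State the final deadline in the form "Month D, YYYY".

The stated deadline is June 13, 2005.
June 13, 2005 is a listed holiday, so it moves to the next business day, June 14, 2005 (Tuesday).
The 60-calendar-day extension moves the deadline from June 14, 2005 to August 13, 2005.
Because August 13, 2005 is a Saturday, the deadline becomes August 15, 2005 (Monday).
The 5-business-day extension runs from August 15, 2005 to August 22, 2005.
August 22, 2005 is a Monday and not a listed holiday, so it stands.
The final due date is August 22, 2005.

August 22, 2005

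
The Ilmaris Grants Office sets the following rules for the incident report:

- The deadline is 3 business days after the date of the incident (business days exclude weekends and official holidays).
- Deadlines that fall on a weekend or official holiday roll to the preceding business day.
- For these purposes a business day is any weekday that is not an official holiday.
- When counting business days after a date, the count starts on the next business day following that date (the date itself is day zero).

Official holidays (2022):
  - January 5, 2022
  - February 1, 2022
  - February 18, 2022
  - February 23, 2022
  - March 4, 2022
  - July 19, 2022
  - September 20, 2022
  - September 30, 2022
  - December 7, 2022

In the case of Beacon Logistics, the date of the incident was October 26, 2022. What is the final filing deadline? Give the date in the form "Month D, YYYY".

October 31, 2022

Counting 3 business days after October 26, 2022 (skipping weekends and listed holidays) reaches October 31, 2022.
Since October 31, 2022 is a Monday and not a holiday, the date is unchanged.
Final deadline: October 31, 2022.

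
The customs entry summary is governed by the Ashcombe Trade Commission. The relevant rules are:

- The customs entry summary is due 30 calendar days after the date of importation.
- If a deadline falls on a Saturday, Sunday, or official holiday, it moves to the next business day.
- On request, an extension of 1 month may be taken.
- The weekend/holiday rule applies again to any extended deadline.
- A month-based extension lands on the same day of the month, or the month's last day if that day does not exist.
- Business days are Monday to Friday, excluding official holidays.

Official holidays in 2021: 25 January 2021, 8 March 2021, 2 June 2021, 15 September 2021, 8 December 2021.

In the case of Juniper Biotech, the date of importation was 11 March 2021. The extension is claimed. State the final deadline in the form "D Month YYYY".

12 May 2021

From 11 March 2021, 30 calendar days later is 10 April 2021.
10 April 2021 is a Saturday, so it moves to the next business day, 12 April 2021 (Monday).
The 1 month extension carries 12 April 2021 to 12 May 2021.
12 May 2021 (Wednesday) is already a business day.
The final due date is 12 May 2021.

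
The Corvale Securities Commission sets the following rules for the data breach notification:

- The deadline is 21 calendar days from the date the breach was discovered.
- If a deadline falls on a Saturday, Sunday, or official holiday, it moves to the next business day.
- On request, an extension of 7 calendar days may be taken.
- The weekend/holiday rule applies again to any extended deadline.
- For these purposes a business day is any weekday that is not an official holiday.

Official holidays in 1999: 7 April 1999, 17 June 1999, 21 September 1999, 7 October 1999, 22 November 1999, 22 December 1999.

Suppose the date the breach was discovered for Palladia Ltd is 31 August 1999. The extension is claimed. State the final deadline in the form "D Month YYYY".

29 September 1999

From 31 August 1999, 21 calendar days later is 21 September 1999.
21 September 1999 falls on a listed holiday. Rolling to the next business day gives 22 September 1999, a Wednesday.
The 7-calendar-day extension moves the deadline from 22 September 1999 to 29 September 1999.
Since 29 September 1999 is a Wednesday and not a holiday, the date is unchanged.
So the filing is due 29 September 1999.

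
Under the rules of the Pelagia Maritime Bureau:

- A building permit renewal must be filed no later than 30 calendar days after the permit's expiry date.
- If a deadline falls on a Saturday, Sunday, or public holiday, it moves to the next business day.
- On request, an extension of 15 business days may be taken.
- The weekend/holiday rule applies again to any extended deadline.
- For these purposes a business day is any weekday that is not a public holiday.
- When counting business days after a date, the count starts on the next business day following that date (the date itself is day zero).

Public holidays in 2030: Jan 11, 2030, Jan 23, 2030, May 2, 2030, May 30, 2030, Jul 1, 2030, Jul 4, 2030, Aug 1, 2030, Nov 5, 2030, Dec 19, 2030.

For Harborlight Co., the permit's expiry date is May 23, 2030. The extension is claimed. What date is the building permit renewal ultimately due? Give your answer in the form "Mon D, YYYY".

From May 23, 2030, 30 calendar days later is Jun 22, 2030.
Jun 22, 2030 is a Saturday; the next business day is Jun 24, 2030 (Monday).
Applying the 15-business-day extension: 15 business days after Jun 24, 2030 is Jul 17, 2030.
Jul 17, 2030 falls on a Wednesday, which is a business day, so no adjustment is needed.
So the filing is due Jul 17, 2030.

Jul 17, 2030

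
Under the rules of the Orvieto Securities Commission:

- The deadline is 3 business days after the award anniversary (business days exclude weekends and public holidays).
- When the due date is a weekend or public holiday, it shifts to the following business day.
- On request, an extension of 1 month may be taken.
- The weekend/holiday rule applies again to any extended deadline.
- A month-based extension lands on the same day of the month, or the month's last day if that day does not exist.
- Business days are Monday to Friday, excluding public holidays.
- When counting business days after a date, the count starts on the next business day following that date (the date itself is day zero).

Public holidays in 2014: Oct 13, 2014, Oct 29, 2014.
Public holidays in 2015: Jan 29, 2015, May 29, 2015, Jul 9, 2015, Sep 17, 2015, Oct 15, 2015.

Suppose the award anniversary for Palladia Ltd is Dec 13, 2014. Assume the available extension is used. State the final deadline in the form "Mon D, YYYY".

3 business days after Dec 13, 2014, excluding weekends and holidays, is Dec 17, 2014.
Dec 17, 2014 (Wednesday) is already a business day.
The 1 month extension carries Dec 17, 2014 to Jan 17, 2015.
Because Jan 17, 2015 is a Saturday, the deadline becomes Jan 19, 2015 (Monday).
Final deadline: Jan 19, 2015.

Jan 19, 2015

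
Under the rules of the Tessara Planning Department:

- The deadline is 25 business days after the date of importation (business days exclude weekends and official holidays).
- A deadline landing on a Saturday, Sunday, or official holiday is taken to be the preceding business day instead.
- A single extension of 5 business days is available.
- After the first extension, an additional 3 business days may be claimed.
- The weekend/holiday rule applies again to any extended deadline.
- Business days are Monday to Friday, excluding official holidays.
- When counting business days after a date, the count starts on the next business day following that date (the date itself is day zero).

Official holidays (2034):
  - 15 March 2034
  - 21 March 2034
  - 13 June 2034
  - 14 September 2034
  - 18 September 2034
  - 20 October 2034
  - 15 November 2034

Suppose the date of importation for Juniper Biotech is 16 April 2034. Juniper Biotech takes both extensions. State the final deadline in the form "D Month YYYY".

Starting the day after 16 April 2034 and counting 25 business days lands on 19 May 2034.
19 May 2034 (Friday) is already a business day.
Counting 5 further business days from 19 May 2034 reaches 26 May 2034.
26 May 2034 (Friday) is already a business day.
Applying the 3-business-day extension: 3 business days after 26 May 2034 is 31 May 2034.
31 May 2034 is a Wednesday and not a listed holiday, so it stands.
So the filing is due 31 May 2034.

31 May 2034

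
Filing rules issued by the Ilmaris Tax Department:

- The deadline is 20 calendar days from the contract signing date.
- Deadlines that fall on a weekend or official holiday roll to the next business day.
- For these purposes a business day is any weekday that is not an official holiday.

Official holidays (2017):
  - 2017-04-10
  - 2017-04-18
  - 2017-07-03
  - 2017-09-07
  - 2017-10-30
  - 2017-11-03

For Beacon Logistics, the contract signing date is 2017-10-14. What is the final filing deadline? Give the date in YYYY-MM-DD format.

20 calendar days after 2017-10-14 is 2017-11-03.
Because 2017-11-03 is a listed holiday, the deadline becomes 2017-11-06 (Monday).
The final due date is 2017-11-06.

2017-11-06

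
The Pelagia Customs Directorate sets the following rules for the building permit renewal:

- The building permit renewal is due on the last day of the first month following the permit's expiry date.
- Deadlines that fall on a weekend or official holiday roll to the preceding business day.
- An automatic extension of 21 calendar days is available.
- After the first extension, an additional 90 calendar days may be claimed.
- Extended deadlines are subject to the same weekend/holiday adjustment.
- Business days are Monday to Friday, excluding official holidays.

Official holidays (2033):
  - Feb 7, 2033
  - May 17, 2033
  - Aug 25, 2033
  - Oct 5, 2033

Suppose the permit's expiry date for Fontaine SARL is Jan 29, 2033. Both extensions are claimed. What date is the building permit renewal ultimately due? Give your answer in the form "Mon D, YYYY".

1 month after Jan 29, 2033 falls in February 2033; the last day of that month is Feb 28, 2033.
Feb 28, 2033 falls on a Monday, which is a business day, so no adjustment is needed.
With the 21-day extension, Feb 28, 2033 becomes Mar 21, 2033.
Mar 21, 2033 is a Monday and not a listed holiday, so it stands.
Applying the 90-calendar-day extension: Mar 21, 2033 + 90 days = Jun 19, 2033.
Jun 19, 2033 falls on a Sunday. Rolling to the preceding business day gives Jun 17, 2033, a Friday.
Final deadline: Jun 17, 2033.

Jun 17, 2033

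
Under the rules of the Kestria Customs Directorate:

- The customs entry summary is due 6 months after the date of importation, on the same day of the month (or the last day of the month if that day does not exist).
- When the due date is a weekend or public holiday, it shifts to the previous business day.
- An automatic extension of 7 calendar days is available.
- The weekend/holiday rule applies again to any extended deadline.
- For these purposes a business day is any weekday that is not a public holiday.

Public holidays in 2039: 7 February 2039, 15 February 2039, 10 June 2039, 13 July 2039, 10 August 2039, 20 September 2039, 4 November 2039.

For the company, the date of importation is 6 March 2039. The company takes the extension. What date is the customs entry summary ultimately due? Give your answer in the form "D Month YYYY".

13 September 2039

6 months from 6 March 2039 is 6 September 2039.
Since 6 September 2039 is a Tuesday and not a holiday, the date is unchanged.
Add the 7 calendar-day extension to 6 September 2039: 13 September 2039.
13 September 2039 is a Tuesday and not a listed holiday, so it stands.
Deadline: 13 September 2039.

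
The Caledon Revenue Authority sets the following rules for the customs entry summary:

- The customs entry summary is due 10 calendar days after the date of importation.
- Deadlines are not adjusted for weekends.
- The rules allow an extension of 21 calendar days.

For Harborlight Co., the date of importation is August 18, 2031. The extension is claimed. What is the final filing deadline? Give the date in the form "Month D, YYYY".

September 18, 2031

From August 18, 2031, 10 calendar days later is August 28, 2031.
No adjustment is made for weekends or holidays, so August 28, 2031 stands.
Applying the 21-calendar-day extension: August 28, 2031 + 21 days = September 18, 2031.
September 18, 2031 falls on a Thursday. The rules make no weekend/holiday allowance, so it remains September 18, 2031.
Deadline: September 18, 2031.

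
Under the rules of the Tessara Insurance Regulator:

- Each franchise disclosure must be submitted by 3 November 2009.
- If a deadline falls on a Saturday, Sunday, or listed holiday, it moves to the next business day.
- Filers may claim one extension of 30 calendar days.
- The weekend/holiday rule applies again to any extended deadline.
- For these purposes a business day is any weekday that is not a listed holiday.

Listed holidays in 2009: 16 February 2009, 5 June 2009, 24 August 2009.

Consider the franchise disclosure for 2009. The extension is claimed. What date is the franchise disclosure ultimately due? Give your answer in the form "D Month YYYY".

The statutory due date is 3 November 2009.
3 November 2009 (Tuesday) is already a business day.
With the 30-day extension, 3 November 2009 becomes 3 December 2009.
3 December 2009 is a Thursday and not a listed holiday, so it stands.
The final due date is 3 December 2009.

3 December 2009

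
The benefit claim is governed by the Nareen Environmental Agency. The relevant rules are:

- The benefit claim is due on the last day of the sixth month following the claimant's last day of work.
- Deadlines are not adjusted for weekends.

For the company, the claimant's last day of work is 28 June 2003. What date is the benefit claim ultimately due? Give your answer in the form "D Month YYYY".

The sixth month after 28 June 2003 is December 2003, whose last day is 31 December 2003.
31 December 2003 falls on a Wednesday. The rules make no weekend/holiday allowance, so it remains 31 December 2003.
So the filing is due 31 December 2003.

31 December 2003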